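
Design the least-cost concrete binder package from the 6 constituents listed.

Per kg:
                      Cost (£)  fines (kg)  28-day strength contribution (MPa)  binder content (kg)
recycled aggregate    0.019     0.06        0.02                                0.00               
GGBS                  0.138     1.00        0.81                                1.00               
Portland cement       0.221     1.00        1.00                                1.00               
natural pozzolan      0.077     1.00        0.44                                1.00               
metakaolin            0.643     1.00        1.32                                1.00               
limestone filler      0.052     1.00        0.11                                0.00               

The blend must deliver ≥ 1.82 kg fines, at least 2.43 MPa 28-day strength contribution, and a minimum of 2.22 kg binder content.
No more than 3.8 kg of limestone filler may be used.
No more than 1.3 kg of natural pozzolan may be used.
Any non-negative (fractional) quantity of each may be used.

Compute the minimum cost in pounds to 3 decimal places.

£0.414

Set it up as a linear program. Let x1 = kg of recycled aggregate, x2 = kg of GGBS, x3 = kg of Portland cement, x4 = kg of natural pozzolan, x5 = kg of metakaolin, x6 = kg of limestone filler.
min 0.019x1 + 0.138x2 + 0.221x3 + 0.077x4 + 0.643x5 + 0.052x6 s.t.:
  0.06x1 + 1x2 + 1x3 + 1x4 + 1x5 + 1x6 ≥ 1.82   (fines)
  0.02x1 + 0.81x2 + 1x3 + 0.44x4 + 1.32x5 + 0.11x6 ≥ 2.43   (28-day strength contribution)
  1x2 + 1x3 + 1x4 + 1x5 ≥ 2.22   (binder content)
  x6 ≤ 3.8
  x4 ≤ 1.3
  x1, x2, x3, x4, x5, x6 ≥ 0.
The minimum-cost mix takes nothing from recycled aggregate, Portland cement, natural pozzolan, metakaolin, limestone filler — only GGBS. Binding constraint: 28-day strength contribution.
So GGBS = 3 kg.
Cost = 0.138·3 = 0.41400.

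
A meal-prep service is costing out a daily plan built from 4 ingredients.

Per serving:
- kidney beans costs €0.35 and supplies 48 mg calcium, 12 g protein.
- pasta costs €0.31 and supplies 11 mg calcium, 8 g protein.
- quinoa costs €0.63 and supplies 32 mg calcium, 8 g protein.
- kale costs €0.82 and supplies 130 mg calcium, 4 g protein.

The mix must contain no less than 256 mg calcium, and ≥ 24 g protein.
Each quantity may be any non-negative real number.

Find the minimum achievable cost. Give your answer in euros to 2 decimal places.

€1.69

Let x1 = servings of kidney beans, x2 = servings of pasta, x3 = servings of quinoa, x4 = servings of kale.
Minimise 0.35x1 + 0.31x2 + 0.63x3 + 0.82x4 with:
  48x1 + 11x2 + 32x3 + 130x4 ≥ 256   (calcium)
  12x1 + 8x2 + 8x3 + 4x4 ≥ 24   (protein)
  x1, x2, x3, x4 ≥ 0.
The cheapest feasible vertex uses only kidney beans, kale; pasta, quinoa are not used. Binding constraints: calcium and protein.
Solving gives x1 = 1.532, x4 = 1.404.
Objective = 0.35·1.532 + 0.82·1.404 = 1.6875.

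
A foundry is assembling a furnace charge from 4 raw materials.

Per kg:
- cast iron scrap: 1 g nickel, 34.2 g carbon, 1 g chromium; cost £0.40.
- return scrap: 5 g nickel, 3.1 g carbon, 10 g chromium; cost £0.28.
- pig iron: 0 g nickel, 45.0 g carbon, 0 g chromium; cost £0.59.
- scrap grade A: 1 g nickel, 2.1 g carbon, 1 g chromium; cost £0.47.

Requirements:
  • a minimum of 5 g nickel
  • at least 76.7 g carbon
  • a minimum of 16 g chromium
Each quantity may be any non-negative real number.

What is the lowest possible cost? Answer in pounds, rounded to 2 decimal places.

£1.24

Treat it as an LP. Let x1 = kg of cast iron scrap, x2 = kg of return scrap, x3 = kg of pig iron, x4 = kg of scrap grade A.
Minimize 0.4x1 + 0.28x2 + 0.59x3 + 0.47x4 s.t.:
  1x1 + 5x2 + 1x4 ≥ 5   (nickel)
  34.2x1 + 3.1x2 + 45x3 + 2.1x4 ≥ 76.7   (carbon)
  1x1 + 10x2 + 1x4 ≥ 16   (chromium)
  x1, x2, x3, x4 ≥ 0.
The optimal basis is {cast iron scrap, return scrap}; pig iron, scrap grade A drop out. The carbon and chromium requirements are met with equality.
That vertex is x1 = 2.117, x2 = 1.388.
Total cost: 0.4·2.117 + 0.28·1.388 = 1.2354.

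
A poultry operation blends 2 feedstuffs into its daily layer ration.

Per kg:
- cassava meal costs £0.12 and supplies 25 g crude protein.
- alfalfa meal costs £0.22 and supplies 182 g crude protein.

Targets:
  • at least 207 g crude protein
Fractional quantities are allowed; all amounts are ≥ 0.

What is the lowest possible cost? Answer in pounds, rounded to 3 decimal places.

Treat it as an LP. Let x1 = kg of cassava meal, x2 = kg of alfalfa meal.
Minimise 0.12x1 + 0.22x2 s.t.:
  25x1 + 182x2 ≥ 207   (crude protein)
  x1, x2 ≥ 0.
The cheapest feasible vertex uses only alfalfa meal; cassava meal is not used. The crude protein requirement is met with equality.
That vertex is x2 = 1.137.
Objective = 0.22·1.137 = 0.25014.

£0.250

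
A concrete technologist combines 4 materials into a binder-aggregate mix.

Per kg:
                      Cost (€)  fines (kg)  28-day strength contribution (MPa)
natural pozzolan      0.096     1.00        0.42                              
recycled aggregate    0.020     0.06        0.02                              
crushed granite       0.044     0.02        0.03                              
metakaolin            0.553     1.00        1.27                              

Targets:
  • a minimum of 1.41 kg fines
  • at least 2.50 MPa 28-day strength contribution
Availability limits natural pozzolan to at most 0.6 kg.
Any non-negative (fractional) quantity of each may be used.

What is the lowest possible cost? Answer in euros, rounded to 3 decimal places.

€1.036

Let x1 = kg of natural pozzolan, x2 = kg of recycled aggregate, x3 = kg of crushed granite, x4 = kg of metakaolin.
Minimise 0.096x1 + 0.02x2 + 0.044x3 + 0.553x4 subject to:
  1x1 + 0.06x2 + 0.02x3 + 1x4 ≥ 1.41   (fines)
  0.42x1 + 0.02x2 + 0.03x3 + 1.27x4 ≥ 2.5   (28-day strength contribution)
  x1 ≤ 0.6
  x1, x2, x3, x4 ≥ 0.
The optimal basis is {natural pozzolan, metakaolin}; recycled aggregate, crushed granite drop out. The 28-day strength contribution and the natural pozzolan cap requirements are met with equality.
Solving gives x1 = 0.6, x4 = 1.77.
Cost = 0.096·0.6 + 0.553·1.77 = 1.03641.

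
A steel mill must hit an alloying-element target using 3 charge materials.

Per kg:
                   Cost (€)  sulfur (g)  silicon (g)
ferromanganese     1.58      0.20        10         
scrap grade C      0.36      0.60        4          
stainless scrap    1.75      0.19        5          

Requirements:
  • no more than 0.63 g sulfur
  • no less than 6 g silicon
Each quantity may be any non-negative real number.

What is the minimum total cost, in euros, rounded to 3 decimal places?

Set it up as a linear program. Let x1 = kg of ferromanganese, x2 = kg of scrap grade C, x3 = kg of stainless scrap.
Minimize 1.58x1 + 0.36x2 + 1.75x3 with:
  0.2x1 + 0.6x2 + 0.19x3 ≤ 0.63   (sulfur)
  10x1 + 4x2 + 5x3 ≥ 6   (silicon)
  x1, x2, x3 ≥ 0.
The optimal basis is {ferromanganese, scrap grade C}; stainless scrap drops out. Binding constraints: sulfur and silicon.
So ferromanganese = 0.2077 kg, scrap grade C = 0.9808 kg.
Hence cost = 1.58·0.2077 + 0.36·0.9808 = €0.68125.

€0.681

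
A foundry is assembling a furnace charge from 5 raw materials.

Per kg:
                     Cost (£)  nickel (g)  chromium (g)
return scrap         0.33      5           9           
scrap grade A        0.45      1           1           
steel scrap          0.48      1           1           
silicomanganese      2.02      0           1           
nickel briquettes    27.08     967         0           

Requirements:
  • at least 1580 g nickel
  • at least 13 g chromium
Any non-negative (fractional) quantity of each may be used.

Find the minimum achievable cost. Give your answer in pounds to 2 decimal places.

£44.52

Treat it as an LP. Let x1 = kg of return scrap, x2 = kg of scrap grade A, x3 = kg of steel scrap, x4 = kg of silicomanganese, x5 = kg of nickel briquettes.
Minimize 0.33x1 + 0.45x2 + 0.48x3 + 2.02x4 + 27.08x5 with:
  5x1 + 1x2 + 1x3 + 967x5 ≥ 1580   (nickel)
  9x1 + 1x2 + 1x3 + 1x4 ≥ 13   (chromium)
  x1, x2, x3, x4, x5 ≥ 0.
The cheapest feasible vertex uses only return scrap, nickel briquettes; scrap grade A, steel scrap, silicomanganese are not used. There the nickel and chromium constraints are tight.
Optimal quantities: return scrap = 1.4444 kg, nickel briquettes = 1.6265 kg.
Total cost: 0.33·1.4444 + 27.08·1.6265 = 44.5223.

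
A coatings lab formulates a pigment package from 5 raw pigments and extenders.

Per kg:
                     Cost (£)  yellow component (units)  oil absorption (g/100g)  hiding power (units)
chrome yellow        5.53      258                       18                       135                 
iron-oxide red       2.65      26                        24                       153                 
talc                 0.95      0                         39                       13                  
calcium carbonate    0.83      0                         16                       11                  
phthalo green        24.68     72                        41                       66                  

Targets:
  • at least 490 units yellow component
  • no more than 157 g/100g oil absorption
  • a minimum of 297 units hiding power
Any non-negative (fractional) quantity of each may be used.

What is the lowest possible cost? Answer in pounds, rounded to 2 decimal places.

£11.11

This is a linear program. Let x1 = kg of chrome yellow, x2 = kg of iron-oxide red, x3 = kg of talc, x4 = kg of calcium carbonate, x5 = kg of phthalo green.
min 5.53x1 + 2.65x2 + 0.95x3 + 0.83x4 + 24.68x5 s.t.:
  258x1 + 26x2 + 72x5 ≥ 490   (yellow component)
  18x1 + 24x2 + 39x3 + 16x4 + 41x5 ≤ 157   (oil absorption)
  135x1 + 153x2 + 13x3 + 11x4 + 66x5 ≥ 297   (hiding power)
  x1, x2, x3, x4, x5 ≥ 0.
The cheapest feasible vertex uses only chrome yellow, iron-oxide red; talc, calcium carbonate, phthalo green are not used. There the yellow component and hiding power constraints are tight.
That vertex is x1 = 1.87, x2 = 0.2913.
Hence cost = 5.53·1.87 + 2.65·0.2913 = £11.1130.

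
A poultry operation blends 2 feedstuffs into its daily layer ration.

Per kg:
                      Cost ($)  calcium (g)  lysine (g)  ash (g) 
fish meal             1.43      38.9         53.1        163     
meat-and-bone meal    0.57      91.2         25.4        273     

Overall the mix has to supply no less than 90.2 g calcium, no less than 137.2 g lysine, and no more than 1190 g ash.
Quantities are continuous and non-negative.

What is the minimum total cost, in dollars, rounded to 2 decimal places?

$3.25

Set it up as a linear program. Let x1 = kg of fish meal, x2 = kg of meat-and-bone meal.
min 1.43x1 + 0.57x2 s.t.:
  38.9x1 + 91.2x2 ≥ 90.2   (calcium)
  53.1x1 + 25.4x2 ≥ 137.2   (lysine)
  163x1 + 273x2 ≤ 1190   (ash)
  x1, x2 ≥ 0.
Both inputs are positive at the optimum. Binding constraints: lysine and ash.
So fish meal = 0.6981 kg, meat-and-bone meal = 3.942 kg.
Total cost: 1.43·0.6981 + 0.57·3.942 = 3.2452.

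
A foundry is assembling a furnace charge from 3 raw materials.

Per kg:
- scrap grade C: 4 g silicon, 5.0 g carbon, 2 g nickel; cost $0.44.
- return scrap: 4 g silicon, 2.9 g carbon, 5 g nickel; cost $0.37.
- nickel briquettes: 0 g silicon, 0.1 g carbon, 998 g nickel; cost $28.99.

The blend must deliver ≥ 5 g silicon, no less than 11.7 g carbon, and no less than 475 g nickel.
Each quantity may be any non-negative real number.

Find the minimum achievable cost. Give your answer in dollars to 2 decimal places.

Let x1 = kg of scrap grade C, x2 = kg of return scrap, x3 = kg of nickel briquettes.
min 0.44x1 + 0.37x2 + 28.99x3 with:
  4x1 + 4x2 ≥ 5   (silicon)
  5x1 + 2.9x2 + 0.1x3 ≥ 11.7   (carbon)
  2x1 + 5x2 + 998x3 ≥ 475   (nickel)
  x1, x2, x3 ≥ 0.
The cheapest feasible vertex uses only scrap grade C, nickel briquettes; return scrap is not used. Binding constraints: carbon and nickel.
Solving gives x1 = 2.331, x3 = 0.4713.
Hence cost = 0.44·2.331 + 28.99·0.4713 = $14.6886.

$14.69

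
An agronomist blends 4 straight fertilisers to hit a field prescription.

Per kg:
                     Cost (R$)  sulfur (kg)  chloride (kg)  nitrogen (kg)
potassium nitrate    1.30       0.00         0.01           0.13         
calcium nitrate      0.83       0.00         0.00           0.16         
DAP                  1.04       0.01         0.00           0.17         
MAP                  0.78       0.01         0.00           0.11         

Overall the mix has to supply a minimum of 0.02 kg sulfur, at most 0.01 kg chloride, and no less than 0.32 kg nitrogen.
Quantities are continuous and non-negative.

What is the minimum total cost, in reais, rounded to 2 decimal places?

R$1.99

Set it up as a linear program. Let x1 = kg of potassium nitrate, x2 = kg of calcium nitrate, x3 = kg of DAP, x4 = kg of MAP.
min 1.3x1 + 0.83x2 + 1.04x3 + 0.78x4 subject to:
  0.01x3 + 0.01x4 ≥ 0.02   (sulfur)
  0.01x1 ≤ 0.01   (chloride)
  0.13x1 + 0.16x2 + 0.17x3 + 0.11x4 ≥ 0.32   (nitrogen)
  x1, x2, x3, x4 ≥ 0.
The optimal basis is {DAP, MAP}; potassium nitrate, calcium nitrate drop out. The sulfur and nitrogen requirements are met with equality.
That vertex is x3 = 1.667, x4 = 0.3333.
Hence cost = 1.04·1.667 + 0.78·0.3333 = R$1.9937.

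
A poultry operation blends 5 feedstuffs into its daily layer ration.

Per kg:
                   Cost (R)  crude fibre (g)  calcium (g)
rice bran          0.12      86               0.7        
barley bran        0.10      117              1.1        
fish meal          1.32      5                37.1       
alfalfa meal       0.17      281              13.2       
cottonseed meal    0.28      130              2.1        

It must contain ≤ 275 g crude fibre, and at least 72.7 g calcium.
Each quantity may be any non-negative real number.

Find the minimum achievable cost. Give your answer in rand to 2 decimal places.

Let x1 = kg of rice bran, x2 = kg of barley bran, x3 = kg of fish meal, x4 = kg of alfalfa meal, x5 = kg of cottonseed meal.
Minimise 0.12x1 + 0.1x2 + 1.32x3 + 0.17x4 + 0.28x5 s.t.:
  86x1 + 117x2 + 5x3 + 281x4 + 130x5 ≤ 275   (crude fibre)
  0.7x1 + 1.1x2 + 37.1x3 + 13.2x4 + 2.1x5 ≥ 72.7   (calcium)
  x1, x2, x3, x4, x5 ≥ 0.
The cheapest feasible vertex uses only fish meal, alfalfa meal; rice bran, barley bran, cottonseed meal are not used. The crude fibre and calcium requirements are met with equality.
Optimal quantities: fish meal = 1.622 kg, alfalfa meal = 0.9498 kg.
Hence cost = 1.32·1.622 + 0.17·0.9498 = R2.3025.

R2.30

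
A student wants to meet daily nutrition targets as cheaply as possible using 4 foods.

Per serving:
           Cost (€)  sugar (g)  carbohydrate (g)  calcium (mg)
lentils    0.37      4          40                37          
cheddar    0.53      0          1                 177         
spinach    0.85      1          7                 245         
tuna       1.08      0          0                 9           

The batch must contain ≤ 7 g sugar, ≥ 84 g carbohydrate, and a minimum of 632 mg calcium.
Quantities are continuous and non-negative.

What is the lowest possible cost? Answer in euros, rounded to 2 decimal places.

Set it up as a linear program. Let x1 = servings of lentils, x2 = servings of cheddar, x3 = servings of spinach, x4 = servings of tuna.
min 0.37x1 + 0.53x2 + 0.85x3 + 1.08x4 with:
  4x1 + 1x3 ≤ 7   (sugar)
  40x1 + 1x2 + 7x3 ≥ 84   (carbohydrate)
  37x1 + 177x2 + 245x3 + 9x4 ≥ 632   (calcium)
  x1, x2, x3, x4 ≥ 0.
The cheapest feasible vertex uses only lentils, cheddar; spinach, tuna are not used. Binding constraints: sugar and carbohydrate.
So lentils = 1.75 servings, cheddar = 14 servings.
Total cost: 0.37·1.75 + 0.53·14 = 8.0675.

€8.07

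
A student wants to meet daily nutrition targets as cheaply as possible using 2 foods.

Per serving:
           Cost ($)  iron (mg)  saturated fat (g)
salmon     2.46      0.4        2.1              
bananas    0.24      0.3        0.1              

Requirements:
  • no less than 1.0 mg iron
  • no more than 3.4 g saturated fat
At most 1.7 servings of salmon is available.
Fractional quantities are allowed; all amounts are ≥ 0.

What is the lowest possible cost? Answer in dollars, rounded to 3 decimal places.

Let x1 = servings of salmon, x2 = servings of bananas.
Minimize 2.46x1 + 0.24x2 subject to:
  0.4x1 + 0.3x2 ≥ 1   (iron)
  2.1x1 + 0.1x2 ≤ 3.4   (saturated fat)
  x1 ≤ 1.7
  x1, x2 ≥ 0.
At the optimum only bananas is positive (salmon = 0). There the iron constraint is tight.
That vertex is x2 = 3.333.
Hence cost = 0.24·3.333 = $0.79992.

$0.800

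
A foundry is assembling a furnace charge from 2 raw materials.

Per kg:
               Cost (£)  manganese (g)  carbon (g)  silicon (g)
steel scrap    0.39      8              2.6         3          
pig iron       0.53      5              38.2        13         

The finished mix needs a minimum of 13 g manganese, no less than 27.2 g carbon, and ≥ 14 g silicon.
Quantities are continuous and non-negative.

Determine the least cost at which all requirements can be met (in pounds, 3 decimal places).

£0.869

Let x1 = kg of steel scrap, x2 = kg of pig iron.
Minimise 0.39x1 + 0.53x2 subject to:
  8x1 + 5x2 ≥ 13   (manganese)
  2.6x1 + 38.2x2 ≥ 27.2   (carbon)
  3x1 + 13x2 ≥ 14   (silicon)
  x1, x2 ≥ 0.
Both inputs are positive at the optimum. There the manganese and silicon constraints are tight.
So steel scrap = 1.1124 kg, pig iron = 0.82022 kg.
Objective = 0.39·1.1124 + 0.53·0.82022 = 0.86855.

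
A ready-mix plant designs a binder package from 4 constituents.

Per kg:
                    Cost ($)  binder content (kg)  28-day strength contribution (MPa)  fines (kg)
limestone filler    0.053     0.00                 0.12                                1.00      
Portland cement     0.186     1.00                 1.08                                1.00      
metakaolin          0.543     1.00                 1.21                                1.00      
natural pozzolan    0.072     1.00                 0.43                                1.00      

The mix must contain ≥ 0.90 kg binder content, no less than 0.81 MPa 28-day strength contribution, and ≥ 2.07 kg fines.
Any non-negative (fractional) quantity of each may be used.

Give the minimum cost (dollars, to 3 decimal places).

$0.144

Treat it as an LP. Let x1 = kg of limestone filler, x2 = kg of Portland cement, x3 = kg of metakaolin, x4 = kg of natural pozzolan.
Minimize 0.053x1 + 0.186x2 + 0.543x3 + 0.072x4 s.t.:
  1x2 + 1x3 + 1x4 ≥ 0.9   (binder content)
  0.12x1 + 1.08x2 + 1.21x3 + 0.43x4 ≥ 0.81   (28-day strength contribution)
  1x1 + 1x2 + 1x3 + 1x4 ≥ 2.07   (fines)
  x1, x2, x3, x4 ≥ 0.
The cheapest feasible vertex uses only limestone filler, natural pozzolan; Portland cement, metakaolin are not used. There the 28-day strength contribution and fines constraints are tight.
That vertex is x1 = 0.2584, x4 = 1.812.
Objective = 0.053·0.2584 + 0.072·1.812 = 0.14416.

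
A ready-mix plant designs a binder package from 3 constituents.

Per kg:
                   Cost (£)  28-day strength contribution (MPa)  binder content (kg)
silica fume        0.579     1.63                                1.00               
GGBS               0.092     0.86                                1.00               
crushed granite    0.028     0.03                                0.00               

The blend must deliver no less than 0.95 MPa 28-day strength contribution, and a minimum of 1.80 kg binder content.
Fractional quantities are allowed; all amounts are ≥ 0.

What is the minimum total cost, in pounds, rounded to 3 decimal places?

£0.166

Let x1 = kg of silica fume, x2 = kg of GGBS, x3 = kg of crushed granite.
min 0.579x1 + 0.092x2 + 0.028x3 subject to:
  1.63x1 + 0.86x2 + 0.03x3 ≥ 0.95   (28-day strength contribution)
  1x1 + 1x2 ≥ 1.8   (binder content)
  x1, x2, x3 ≥ 0.
At the optimum only GGBS is positive (silica fume, crushed granite = 0). The binder content requirement is met with equality.
Optimal quantities: GGBS = 1.8 kg.
Hence cost = 0.092·1.8 = £0.16560.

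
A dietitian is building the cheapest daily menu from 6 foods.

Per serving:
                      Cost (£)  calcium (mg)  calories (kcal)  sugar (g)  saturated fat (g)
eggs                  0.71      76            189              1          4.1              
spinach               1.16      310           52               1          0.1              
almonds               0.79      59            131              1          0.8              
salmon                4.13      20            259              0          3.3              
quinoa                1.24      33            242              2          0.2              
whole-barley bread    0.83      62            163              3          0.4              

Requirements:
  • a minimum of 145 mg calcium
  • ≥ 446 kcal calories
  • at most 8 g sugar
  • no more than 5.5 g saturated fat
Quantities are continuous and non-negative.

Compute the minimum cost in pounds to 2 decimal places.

Set it up as a linear program. Let x1 = servings of eggs, x2 = servings of spinach, x3 = servings of almonds, x4 = servings of salmon, x5 = servings of quinoa, x6 = servings of whole-barley bread.
min 0.71x1 + 1.16x2 + 0.79x3 + 4.13x4 + 1.24x5 + 0.83x6 s.t.:
  76x1 + 310x2 + 59x3 + 20x4 + 33x5 + 62x6 ≥ 145   (calcium)
  189x1 + 52x2 + 131x3 + 259x4 + 242x5 + 163x6 ≥ 446   (calories)
  1x1 + 1x2 + 1x3 + 2x5 + 3x6 ≤ 8   (sugar)
  4.1x1 + 0.1x2 + 0.8x3 + 3.3x4 + 0.2x5 + 0.4x6 ≤ 5.5   (saturated fat)
  x1, x2, x3, x4, x5, x6 ≥ 0.
The minimum-cost mix takes nothing from spinach, almonds, salmon — only eggs, quinoa, whole-barley bread. There the calcium, calories, saturated fat constraints are tight.
So eggs = 1.266 servings, quinoa = 0.5055 servings, whole-barley bread = 0.5174 servings.
Objective = 0.71·1.266 + 1.24·0.5055 + 0.83·0.5174 = 1.9551.

£1.96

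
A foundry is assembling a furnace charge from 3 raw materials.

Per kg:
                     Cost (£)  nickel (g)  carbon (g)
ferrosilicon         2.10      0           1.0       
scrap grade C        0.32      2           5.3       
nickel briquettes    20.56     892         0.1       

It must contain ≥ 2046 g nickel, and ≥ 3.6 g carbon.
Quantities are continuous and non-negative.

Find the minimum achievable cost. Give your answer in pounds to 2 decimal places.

Set it up as a linear program. Let x1 = kg of ferrosilicon, x2 = kg of scrap grade C, x3 = kg of nickel briquettes.
Minimise 2.1x1 + 0.32x2 + 20.56x3 s.t.:
  2x2 + 892x3 ≥ 2046   (nickel)
  1x1 + 5.3x2 + 0.1x3 ≥ 3.6   (carbon)
  x1, x2, x3 ≥ 0.
The cheapest feasible vertex uses only scrap grade C, nickel briquettes; ferrosilicon is not used. The nickel and carbon requirements are met with equality.
Solving gives x2 = 0.636, x3 = 2.292.
Hence cost = 0.32·0.636 + 20.56·2.292 = £47.3270.

£47.33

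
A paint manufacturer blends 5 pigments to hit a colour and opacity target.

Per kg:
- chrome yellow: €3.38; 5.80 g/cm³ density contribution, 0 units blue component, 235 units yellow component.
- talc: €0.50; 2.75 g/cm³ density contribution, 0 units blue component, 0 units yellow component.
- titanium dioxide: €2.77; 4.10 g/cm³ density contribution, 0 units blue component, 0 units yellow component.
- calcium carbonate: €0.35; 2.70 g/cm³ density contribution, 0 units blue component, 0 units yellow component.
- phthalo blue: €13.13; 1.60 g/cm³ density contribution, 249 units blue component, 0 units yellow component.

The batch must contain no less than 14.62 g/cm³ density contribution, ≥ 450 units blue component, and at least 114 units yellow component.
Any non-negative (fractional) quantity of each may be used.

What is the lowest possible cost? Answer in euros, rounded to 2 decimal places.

Let x1 = kg of chrome yellow, x2 = kg of talc, x3 = kg of titanium dioxide, x4 = kg of calcium carbonate, x5 = kg of phthalo blue.
Minimise 3.38x1 + 0.5x2 + 2.77x3 + 0.35x4 + 13.13x5 s.t.:
  5.8x1 + 2.75x2 + 4.1x3 + 2.7x4 + 1.6x5 ≥ 14.62   (density contribution)
  249x5 ≥ 450   (blue component)
  235x1 ≥ 114   (yellow component)
  x1, x2, x3, x4, x5 ≥ 0.
The optimal basis is {chrome yellow, calcium carbonate, phthalo blue}; talc, titanium dioxide drop out. There the density contribution, blue component, yellow component constraints are tight.
So chrome yellow = 0.4851 kg, calcium carbonate = 3.302 kg, phthalo blue = 1.807 kg.
Hence cost = 3.38·0.4851 + 0.35·3.302 + 13.13·1.807 = €26.5212.

€26.52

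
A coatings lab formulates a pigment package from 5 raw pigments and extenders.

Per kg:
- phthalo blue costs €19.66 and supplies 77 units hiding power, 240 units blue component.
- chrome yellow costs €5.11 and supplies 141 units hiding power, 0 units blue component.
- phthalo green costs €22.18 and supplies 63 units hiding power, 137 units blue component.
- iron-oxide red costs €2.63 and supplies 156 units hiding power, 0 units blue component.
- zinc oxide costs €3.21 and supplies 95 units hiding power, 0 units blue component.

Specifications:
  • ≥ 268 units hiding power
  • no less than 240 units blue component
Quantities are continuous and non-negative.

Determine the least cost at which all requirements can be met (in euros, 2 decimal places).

Let x1 = kg of phthalo blue, x2 = kg of chrome yellow, x3 = kg of phthalo green, x4 = kg of iron-oxide red, x5 = kg of zinc oxide.
Minimise 19.66x1 + 5.11x2 + 22.18x3 + 2.63x4 + 3.21x5 with:
  77x1 + 141x2 + 63x3 + 156x4 + 95x5 ≥ 268   (hiding power)
  240x1 + 137x3 ≥ 240   (blue component)
  x1, x2, x3, x4, x5 ≥ 0.
The cheapest feasible vertex uses only phthalo blue, iron-oxide red; chrome yellow, phthalo green, zinc oxide are not used. There the hiding power and blue component constraints are tight.
Optimal quantities: phthalo blue = 1 kg, iron-oxide red = 1.224 kg.
Cost = 19.66·1 + 2.63·1.224 = 22.8791.

€22.88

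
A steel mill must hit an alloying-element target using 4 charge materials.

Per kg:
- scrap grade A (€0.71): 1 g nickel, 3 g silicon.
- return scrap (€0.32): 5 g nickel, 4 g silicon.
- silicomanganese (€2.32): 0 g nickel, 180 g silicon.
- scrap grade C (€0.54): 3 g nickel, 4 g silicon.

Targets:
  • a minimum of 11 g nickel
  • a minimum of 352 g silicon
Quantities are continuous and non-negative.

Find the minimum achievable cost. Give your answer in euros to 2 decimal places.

This is a linear program. Let x1 = kg of scrap grade A, x2 = kg of return scrap, x3 = kg of silicomanganese, x4 = kg of scrap grade C.
Minimize 0.71x1 + 0.32x2 + 2.32x3 + 0.54x4 s.t.:
  1x1 + 5x2 + 3x4 ≥ 11   (nickel)
  3x1 + 4x2 + 180x3 + 4x4 ≥ 352   (silicon)
  x1, x2, x3, x4 ≥ 0.
The minimum-cost mix takes nothing from scrap grade A, scrap grade C — only return scrap, silicomanganese. Binding constraints: nickel and silicon.
Solving gives x2 = 2.2, x3 = 1.907.
Objective = 0.32·2.2 + 2.32·1.907 = 5.1282.

€5.13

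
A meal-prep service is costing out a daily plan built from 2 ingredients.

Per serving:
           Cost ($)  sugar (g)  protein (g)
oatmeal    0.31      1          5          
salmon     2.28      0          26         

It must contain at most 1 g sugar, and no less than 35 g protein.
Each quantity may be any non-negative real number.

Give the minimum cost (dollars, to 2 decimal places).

Treat it as an LP. Let x1 = servings of oatmeal, x2 = servings of salmon.
Minimize 0.31x1 + 2.28x2 s.t.:
  1x1 ≤ 1   (sugar)
  5x1 + 26x2 ≥ 35   (protein)
  x1, x2 ≥ 0.
Both inputs are positive at the optimum. Binding constraints: sugar and protein.
So oatmeal = 1 serving, salmon = 1.154 servings.
Total cost: 0.31·1 + 2.28·1.154 = 2.9411.

$2.94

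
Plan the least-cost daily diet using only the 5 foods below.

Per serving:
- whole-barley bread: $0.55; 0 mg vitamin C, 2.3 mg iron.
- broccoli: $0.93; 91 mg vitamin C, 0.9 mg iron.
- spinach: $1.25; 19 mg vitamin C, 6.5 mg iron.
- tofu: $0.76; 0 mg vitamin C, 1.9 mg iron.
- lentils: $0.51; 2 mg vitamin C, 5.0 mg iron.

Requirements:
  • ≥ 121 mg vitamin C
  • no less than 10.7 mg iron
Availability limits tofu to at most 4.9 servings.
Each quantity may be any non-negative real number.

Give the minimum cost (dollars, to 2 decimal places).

$2.17

This is a linear program. Let x1 = servings of whole-barley bread, x2 = servings of broccoli, x3 = servings of spinach, x4 = servings of tofu, x5 = servings of lentils.
Minimize 0.55x1 + 0.93x2 + 1.25x3 + 0.76x4 + 0.51x5 s.t.:
  91x2 + 19x3 + 2x5 ≥ 121   (vitamin C)
  2.3x1 + 0.9x2 + 6.5x3 + 1.9x4 + 5x5 ≥ 10.7   (iron)
  x4 ≤ 4.9
  x1, x2, x3, x4, x5 ≥ 0.
The optimal basis is {broccoli, lentils}; whole-barley bread, spinach, tofu drop out. Binding constraints: vitamin C and iron.
That vertex is x2 = 1.288, x5 = 1.908.
Total cost: 0.93·1.288 + 0.51·1.908 = 2.1709.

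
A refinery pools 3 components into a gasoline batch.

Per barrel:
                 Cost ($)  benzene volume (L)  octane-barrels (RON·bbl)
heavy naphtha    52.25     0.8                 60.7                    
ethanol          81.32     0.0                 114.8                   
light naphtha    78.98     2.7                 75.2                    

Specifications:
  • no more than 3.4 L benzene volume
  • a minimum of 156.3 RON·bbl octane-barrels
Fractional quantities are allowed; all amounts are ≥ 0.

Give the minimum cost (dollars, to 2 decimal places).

$110.72

Treat it as an LP. Let x1 = barrels of heavy naphtha, x2 = barrels of ethanol, x3 = barrels of light naphtha.
min 52.25x1 + 81.32x2 + 78.98x3 s.t.:
  0.8x1 + 2.7x3 ≤ 3.4   (benzene volume)
  60.7x1 + 114.8x2 + 75.2x3 ≥ 156.3   (octane-barrels)
  x1, x2, x3 ≥ 0.
The optimal basis is {ethanol}; heavy naphtha, light naphtha drop out. The octane-barrels requirement is met with equality.
Solving gives x2 = 1.3615.
Objective = 81.32·1.3615 = 110.7172.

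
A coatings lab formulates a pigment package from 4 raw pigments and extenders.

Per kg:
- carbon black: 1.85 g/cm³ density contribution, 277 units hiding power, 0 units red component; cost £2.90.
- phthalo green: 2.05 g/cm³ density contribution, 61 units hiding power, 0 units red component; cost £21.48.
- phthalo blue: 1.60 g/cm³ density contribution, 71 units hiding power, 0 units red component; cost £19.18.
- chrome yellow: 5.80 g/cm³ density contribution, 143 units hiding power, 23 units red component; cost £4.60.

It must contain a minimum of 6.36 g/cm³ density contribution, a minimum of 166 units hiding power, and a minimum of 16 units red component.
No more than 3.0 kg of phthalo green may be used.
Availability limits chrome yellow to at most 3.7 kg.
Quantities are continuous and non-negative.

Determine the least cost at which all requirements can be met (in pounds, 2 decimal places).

Let x1 = kg of carbon black, x2 = kg of phthalo green, x3 = kg of phthalo blue, x4 = kg of chrome yellow.
min 2.9x1 + 21.48x2 + 19.18x3 + 4.6x4 with:
  1.85x1 + 2.05x2 + 1.6x3 + 5.8x4 ≥ 6.36   (density contribution)
  277x1 + 61x2 + 71x3 + 143x4 ≥ 166   (hiding power)
  23x4 ≥ 16   (red component)
  x2 ≤ 3
  x4 ≤ 3.7
  x1, x2, x3, x4 ≥ 0.
The optimal basis is {carbon black, chrome yellow}; phthalo green, phthalo blue drop out. There the density contribution and hiding power constraints are tight.
Optimal quantities: carbon black = 0.03973 kg, chrome yellow = 1.084 kg.
Cost = 2.9·0.03973 + 4.6·1.084 = 5.1016.

£5.10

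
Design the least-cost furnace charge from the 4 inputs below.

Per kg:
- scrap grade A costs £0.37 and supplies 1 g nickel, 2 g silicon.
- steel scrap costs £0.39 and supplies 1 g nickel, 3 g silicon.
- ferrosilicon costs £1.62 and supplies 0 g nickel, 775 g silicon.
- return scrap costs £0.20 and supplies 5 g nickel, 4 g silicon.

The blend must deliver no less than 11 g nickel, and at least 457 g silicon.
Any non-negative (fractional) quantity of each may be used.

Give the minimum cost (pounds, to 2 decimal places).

Let x1 = kg of scrap grade A, x2 = kg of steel scrap, x3 = kg of ferrosilicon, x4 = kg of return scrap.
min 0.37x1 + 0.39x2 + 1.62x3 + 0.2x4 subject to:
  1x1 + 1x2 + 5x4 ≥ 11   (nickel)
  2x1 + 3x2 + 775x3 + 4x4 ≥ 457   (silicon)
  x1, x2, x3, x4 ≥ 0.
The optimal basis is {ferrosilicon, return scrap}; scrap grade A, steel scrap drop out. There the nickel and silicon constraints are tight.
That vertex is x3 = 0.5783, x4 = 2.2.
Hence cost = 1.62·0.5783 + 0.2·2.2 = £1.3768.

£1.38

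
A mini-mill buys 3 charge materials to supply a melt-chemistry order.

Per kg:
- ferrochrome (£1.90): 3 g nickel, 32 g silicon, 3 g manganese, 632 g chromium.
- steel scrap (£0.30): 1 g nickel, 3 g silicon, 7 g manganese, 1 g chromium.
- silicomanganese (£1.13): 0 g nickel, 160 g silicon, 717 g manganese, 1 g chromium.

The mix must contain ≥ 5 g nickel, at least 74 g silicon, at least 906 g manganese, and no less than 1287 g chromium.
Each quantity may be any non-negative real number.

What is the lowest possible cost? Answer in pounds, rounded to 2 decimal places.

£5.28

Let x1 = kg of ferrochrome, x2 = kg of steel scrap, x3 = kg of silicomanganese.
min 1.9x1 + 0.3x2 + 1.13x3 s.t.:
  3x1 + 1x2 ≥ 5   (nickel)
  32x1 + 3x2 + 160x3 ≥ 74   (silicon)
  3x1 + 7x2 + 717x3 ≥ 906   (manganese)
  632x1 + 1x2 + 1x3 ≥ 1287   (chromium)
  x1, x2, x3 ≥ 0.
The minimum-cost mix takes nothing from steel scrap — only ferrochrome, silicomanganese. There the manganese and chromium constraints are tight.
Solving gives x1 = 2.034, x3 = 1.255.
Total cost: 1.9·2.034 + 1.13·1.255 = 5.2828.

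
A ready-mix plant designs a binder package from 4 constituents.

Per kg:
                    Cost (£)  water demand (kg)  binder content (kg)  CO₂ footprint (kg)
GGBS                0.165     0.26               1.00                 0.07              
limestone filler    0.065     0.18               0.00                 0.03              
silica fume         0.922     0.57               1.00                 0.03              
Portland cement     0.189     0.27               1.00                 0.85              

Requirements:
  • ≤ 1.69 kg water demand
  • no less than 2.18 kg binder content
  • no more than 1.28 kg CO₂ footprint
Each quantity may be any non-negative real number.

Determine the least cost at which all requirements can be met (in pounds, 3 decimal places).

£0.360

Let x1 = kg of GGBS, x2 = kg of limestone filler, x3 = kg of silica fume, x4 = kg of Portland cement.
Minimize 0.165x1 + 0.065x2 + 0.922x3 + 0.189x4 with:
  0.26x1 + 0.18x2 + 0.57x3 + 0.27x4 ≤ 1.69   (water demand)
  1x1 + 1x3 + 1x4 ≥ 2.18   (binder content)
  0.07x1 + 0.03x2 + 0.03x3 + 0.85x4 ≤ 1.28   (CO₂ footprint)
  x1, x2, x3, x4 ≥ 0.
The cheapest feasible vertex uses only GGBS; limestone filler, silica fume, Portland cement are not used. The binder content requirement is met with equality.
That vertex is x1 = 2.18.
Hence cost = 0.165·2.18 = £0.35970.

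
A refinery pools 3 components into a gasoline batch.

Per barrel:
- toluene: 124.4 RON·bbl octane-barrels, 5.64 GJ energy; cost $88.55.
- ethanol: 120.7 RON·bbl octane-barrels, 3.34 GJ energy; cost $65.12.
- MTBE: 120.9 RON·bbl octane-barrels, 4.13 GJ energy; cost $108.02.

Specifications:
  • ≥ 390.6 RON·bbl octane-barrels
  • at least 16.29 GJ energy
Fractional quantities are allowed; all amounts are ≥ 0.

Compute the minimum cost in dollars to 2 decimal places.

$264.20

Let x1 = barrels of toluene, x2 = barrels of ethanol, x3 = barrels of MTBE.
Minimise 88.55x1 + 65.12x2 + 108.02x3 s.t.:
  124.4x1 + 120.7x2 + 120.9x3 ≥ 390.6   (octane-barrels)
  5.64x1 + 3.34x2 + 4.13x3 ≥ 16.29   (energy)
  x1, x2, x3 ≥ 0.
The minimum-cost mix takes nothing from MTBE — only toluene, ethanol. The octane-barrels and energy requirements are met with equality.
So toluene = 2.49423 barrels, ethanol = 0.665435 barrels.
Cost = 88.55·2.49423 + 65.12·0.665435 = 264.1972.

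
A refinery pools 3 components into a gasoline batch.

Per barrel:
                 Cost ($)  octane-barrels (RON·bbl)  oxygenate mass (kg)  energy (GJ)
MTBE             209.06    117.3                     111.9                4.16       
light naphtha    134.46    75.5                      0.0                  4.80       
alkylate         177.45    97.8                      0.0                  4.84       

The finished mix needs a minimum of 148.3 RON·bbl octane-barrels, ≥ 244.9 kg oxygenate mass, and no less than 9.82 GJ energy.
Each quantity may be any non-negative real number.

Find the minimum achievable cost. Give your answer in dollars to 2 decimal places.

$477.59

Let x1 = barrels of MTBE, x2 = barrels of light naphtha, x3 = barrels of alkylate.
Minimise 209.06x1 + 134.46x2 + 177.45x3 subject to:
  117.3x1 + 75.5x2 + 97.8x3 ≥ 148.3   (octane-barrels)
  111.9x1 ≥ 244.9   (oxygenate mass)
  4.16x1 + 4.8x2 + 4.84x3 ≥ 9.82   (energy)
  x1, x2, x3 ≥ 0.
The optimal basis is {MTBE, light naphtha}; alkylate drops out. The oxygenate mass and energy requirements are met with equality.
So MTBE = 2.1886 barrels, light naphtha = 0.14908 barrels.
Cost = 209.06·2.1886 + 134.46·0.14908 = 477.5940.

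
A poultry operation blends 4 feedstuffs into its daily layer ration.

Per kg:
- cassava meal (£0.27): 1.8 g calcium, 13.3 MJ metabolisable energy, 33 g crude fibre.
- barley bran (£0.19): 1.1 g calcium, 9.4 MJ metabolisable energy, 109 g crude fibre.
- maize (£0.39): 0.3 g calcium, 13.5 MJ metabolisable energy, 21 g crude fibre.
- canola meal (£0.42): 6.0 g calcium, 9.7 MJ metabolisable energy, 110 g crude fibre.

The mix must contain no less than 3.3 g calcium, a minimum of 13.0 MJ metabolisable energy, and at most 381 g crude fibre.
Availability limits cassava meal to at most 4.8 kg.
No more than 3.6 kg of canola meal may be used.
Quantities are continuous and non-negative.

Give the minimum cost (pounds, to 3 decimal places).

Treat it as an LP. Let x1 = kg of cassava meal, x2 = kg of barley bran, x3 = kg of maize, x4 = kg of canola meal.
Minimise 0.27x1 + 0.19x2 + 0.39x3 + 0.42x4 subject to:
  1.8x1 + 1.1x2 + 0.3x3 + 6x4 ≥ 3.3   (calcium)
  13.3x1 + 9.4x2 + 13.5x3 + 9.7x4 ≥ 13   (metabolisable energy)
  33x1 + 109x2 + 21x3 + 110x4 ≤ 381   (crude fibre)
  x1 ≤ 4.8
  x4 ≤ 3.6
  x1, x2, x3, x4 ≥ 0.
The minimum-cost mix takes nothing from barley bran, maize — only cassava meal, canola meal. There the calcium and metabolisable energy constraints are tight.
So cassava meal = 0.7377 kg, canola meal = 0.3287 kg.
Hence cost = 0.27·0.7377 + 0.42·0.3287 = £0.33723.

£0.337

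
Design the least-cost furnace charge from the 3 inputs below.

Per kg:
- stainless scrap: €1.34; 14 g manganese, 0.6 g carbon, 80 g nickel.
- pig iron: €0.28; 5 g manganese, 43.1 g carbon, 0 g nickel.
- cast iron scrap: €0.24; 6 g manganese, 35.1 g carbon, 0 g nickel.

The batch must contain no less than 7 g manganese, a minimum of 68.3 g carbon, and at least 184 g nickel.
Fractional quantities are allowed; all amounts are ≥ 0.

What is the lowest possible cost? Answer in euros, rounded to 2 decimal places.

€3.52

Treat it as an LP. Let x1 = kg of stainless scrap, x2 = kg of pig iron, x3 = kg of cast iron scrap.
Minimise 1.34x1 + 0.28x2 + 0.24x3 s.t.:
  14x1 + 5x2 + 6x3 ≥ 7   (manganese)
  0.6x1 + 43.1x2 + 35.1x3 ≥ 68.3   (carbon)
  80x1 ≥ 184   (nickel)
  x1, x2, x3 ≥ 0.
The minimum-cost mix takes nothing from cast iron scrap — only stainless scrap, pig iron. Binding constraints: carbon and nickel.
Optimal quantities: stainless scrap = 2.3 kg, pig iron = 1.553 kg.
Total cost: 1.34·2.3 + 0.28·1.553 = 3.5168.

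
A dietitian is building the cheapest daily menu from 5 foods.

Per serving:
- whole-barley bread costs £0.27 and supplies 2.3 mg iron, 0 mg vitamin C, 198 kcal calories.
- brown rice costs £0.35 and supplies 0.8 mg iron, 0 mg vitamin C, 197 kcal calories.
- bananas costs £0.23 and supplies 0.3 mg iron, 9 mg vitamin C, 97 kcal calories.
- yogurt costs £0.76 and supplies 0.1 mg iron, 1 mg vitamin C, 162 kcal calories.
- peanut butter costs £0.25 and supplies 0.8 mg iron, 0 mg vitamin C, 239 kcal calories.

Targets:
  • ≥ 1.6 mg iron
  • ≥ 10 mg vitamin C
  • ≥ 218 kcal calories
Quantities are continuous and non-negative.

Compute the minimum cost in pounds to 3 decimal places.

Let x1 = servings of whole-barley bread, x2 = servings of brown rice, x3 = servings of bananas, x4 = servings of yogurt, x5 = servings of peanut butter.
Minimise 0.27x1 + 0.35x2 + 0.23x3 + 0.76x4 + 0.25x5 s.t.:
  2.3x1 + 0.8x2 + 0.3x3 + 0.1x4 + 0.8x5 ≥ 1.6   (iron)
  9x3 + 1x4 ≥ 10   (vitamin C)
  198x1 + 197x2 + 97x3 + 162x4 + 239x5 ≥ 218   (calories)
  x1, x2, x3, x4, x5 ≥ 0.
The cheapest feasible vertex uses only whole-barley bread, bananas, peanut butter; brown rice, yogurt are not used. Binding constraints: iron, vitamin C, calories.
That vertex is x1 = 0.5483, x3 = 1.111, x5 = 0.006928.
Cost = 0.27·0.5483 + 0.23·1.111 + 0.25·0.006928 = 0.40530.

£0.405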